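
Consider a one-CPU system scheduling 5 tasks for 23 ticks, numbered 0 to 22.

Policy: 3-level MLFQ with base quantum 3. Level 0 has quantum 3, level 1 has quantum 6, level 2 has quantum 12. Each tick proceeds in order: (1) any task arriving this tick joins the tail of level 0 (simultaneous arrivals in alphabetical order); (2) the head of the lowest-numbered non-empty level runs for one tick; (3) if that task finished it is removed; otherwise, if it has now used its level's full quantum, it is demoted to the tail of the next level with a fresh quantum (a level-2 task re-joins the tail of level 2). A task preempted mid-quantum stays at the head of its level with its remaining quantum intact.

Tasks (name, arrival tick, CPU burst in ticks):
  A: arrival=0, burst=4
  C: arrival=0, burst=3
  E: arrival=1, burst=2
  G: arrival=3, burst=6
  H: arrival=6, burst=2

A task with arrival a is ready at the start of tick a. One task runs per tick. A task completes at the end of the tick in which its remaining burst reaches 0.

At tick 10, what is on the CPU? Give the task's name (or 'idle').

t=0: L0/L1/L2 = AC/-/- → run A
t=1: L0/L1/L2 = ACE/-/- → run A
t=2: L0/L1/L2 = ACE/-/- → run A
t=3: L0/L1/L2 = CEG/A/- → run C
t=4: L0/L1/L2 = CEG/A/- → run C
t=5: L0/L1/L2 = CEG/A/- → run C
t=6: L0/L1/L2 = EGH/A/- → run E
t=7: L0/L1/L2 = EGH/A/- → run E
t=8: L0/L1/L2 = GH/A/- → run G
t=9: L0/L1/L2 = GH/A/- → run G
t=10: L0/L1/L2 = GH/A/- → run G
t=11: L0/L1/L2 = H/AG/- → run H
t=12: L0/L1/L2 = H/AG/- → run H
t=13: L0/L1/L2 = -/AG/- → run A
t=14: L0/L1/L2 = -/G/- → run G
t=15: L0/L1/L2 = -/G/- → run G
t=16: L0/L1/L2 = -/G/- → run G
t=17: (idle)
t=18: (idle)
t=19: (idle)
t=20: (idle)
t=21: (idle)
t=22: (idle)

running at tick 10 = G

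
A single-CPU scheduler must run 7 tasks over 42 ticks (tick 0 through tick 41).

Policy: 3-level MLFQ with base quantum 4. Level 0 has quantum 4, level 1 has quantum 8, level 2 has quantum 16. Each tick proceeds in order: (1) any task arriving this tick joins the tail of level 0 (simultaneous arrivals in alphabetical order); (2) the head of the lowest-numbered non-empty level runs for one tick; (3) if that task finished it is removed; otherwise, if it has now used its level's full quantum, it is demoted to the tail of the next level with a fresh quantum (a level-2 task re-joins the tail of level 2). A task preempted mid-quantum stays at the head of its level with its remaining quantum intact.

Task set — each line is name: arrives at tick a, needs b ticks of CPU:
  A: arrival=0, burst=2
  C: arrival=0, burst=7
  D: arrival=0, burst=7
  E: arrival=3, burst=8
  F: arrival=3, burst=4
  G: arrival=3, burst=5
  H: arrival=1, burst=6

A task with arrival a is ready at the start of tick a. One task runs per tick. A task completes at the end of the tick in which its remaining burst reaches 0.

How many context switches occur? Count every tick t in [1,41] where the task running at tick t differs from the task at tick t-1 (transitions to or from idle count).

t=0: L0/L1/L2 = ACD/-/- → run A
t=1: L0/L1/L2 = ACDH/-/- → run A
t=2: L0/L1/L2 = CDH/-/- → run C
t=3: L0/L1/L2 = CDHEFG/-/- → run C
t=4: L0/L1/L2 = CDHEFG/-/- → run C
t=5: L0/L1/L2 = CDHEFG/-/- → run C
t=6: L0/L1/L2 = DHEFG/C/- → run D
t=7: L0/L1/L2 = DHEFG/C/- → run D
t=8: L0/L1/L2 = DHEFG/C/- → run D
t=9: L0/L1/L2 = DHEFG/C/- → run D
t=10: L0/L1/L2 = HEFG/CD/- → run H
t=11: L0/L1/L2 = HEFG/CD/- → run H
t=12: L0/L1/L2 = HEFG/CD/- → run H
t=13: L0/L1/L2 = HEFG/CD/- → run H
t=14: L0/L1/L2 = EFG/CDH/- → run E
t=15: L0/L1/L2 = EFG/CDH/- → run E
t=16: L0/L1/L2 = EFG/CDH/- → run E
t=17: L0/L1/L2 = EFG/CDH/- → run E
t=18: L0/L1/L2 = FG/CDHE/- → run F
t=19: L0/L1/L2 = FG/CDHE/- → run F
t=20: L0/L1/L2 = FG/CDHE/- → run F
t=21: L0/L1/L2 = FG/CDHE/- → run F
t=22: L0/L1/L2 = G/CDHE/- → run G
t=23: L0/L1/L2 = G/CDHE/- → run G
t=24: L0/L1/L2 = G/CDHE/- → run G
t=25: L0/L1/L2 = G/CDHE/- → run G
t=26: L0/L1/L2 = -/CDHEG/- → run C
t=27: L0/L1/L2 = -/CDHEG/- → run C
t=28: L0/L1/L2 = -/CDHEG/- → run C
t=29: L0/L1/L2 = -/DHEG/- → run D
t=30: L0/L1/L2 = -/DHEG/- → run D
t=31: L0/L1/L2 = -/DHEG/- → run D
t=32: L0/L1/L2 = -/HEG/- → run H
t=33: L0/L1/L2 = -/HEG/- → run H
t=34: L0/L1/L2 = -/EG/- → run E
t=35: L0/L1/L2 = -/EG/- → run E
t=36: L0/L1/L2 = -/EG/- → run E
t=37: L0/L1/L2 = -/EG/- → run E
t=38: L0/L1/L2 = -/G/- → run G
t=39: (idle)
t=40: (idle)
t=41: (idle)

context switches = 12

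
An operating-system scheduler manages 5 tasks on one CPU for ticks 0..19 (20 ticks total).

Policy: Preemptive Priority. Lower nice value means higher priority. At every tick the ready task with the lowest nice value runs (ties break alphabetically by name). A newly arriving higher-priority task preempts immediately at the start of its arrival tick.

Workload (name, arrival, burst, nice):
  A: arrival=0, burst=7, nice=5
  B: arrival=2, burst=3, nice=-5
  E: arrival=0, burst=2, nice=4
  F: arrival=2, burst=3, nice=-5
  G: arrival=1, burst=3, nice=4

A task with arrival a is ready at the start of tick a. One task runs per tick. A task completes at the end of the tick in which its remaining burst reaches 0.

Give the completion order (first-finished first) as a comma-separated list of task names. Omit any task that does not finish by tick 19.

t=0: ready={A,E} → run E
t=1: ready={A,E,G} → run E
t=2: ready={A,B,F,G} → run B
t=3: ready={A,B,F,G} → run B
t=4: ready={A,B,F,G} → run B
t=5: ready={A,F,G} → run F
t=6: ready={A,F,G} → run F
t=7: ready={A,F,G} → run F
t=8: ready={A,G} → run G
t=9: ready={A,G} → run G
t=10: ready={A,G} → run G
t=11: ready={A} → run A
t=12: ready={A} → run A
t=13: ready={A} → run A
t=14: ready={A} → run A
t=15: ready={A} → run A
t=16: ready={A} → run A
t=17: ready={A} → run A
t=18: (idle)
t=19: (idle)

completion order = E, B, F, G, A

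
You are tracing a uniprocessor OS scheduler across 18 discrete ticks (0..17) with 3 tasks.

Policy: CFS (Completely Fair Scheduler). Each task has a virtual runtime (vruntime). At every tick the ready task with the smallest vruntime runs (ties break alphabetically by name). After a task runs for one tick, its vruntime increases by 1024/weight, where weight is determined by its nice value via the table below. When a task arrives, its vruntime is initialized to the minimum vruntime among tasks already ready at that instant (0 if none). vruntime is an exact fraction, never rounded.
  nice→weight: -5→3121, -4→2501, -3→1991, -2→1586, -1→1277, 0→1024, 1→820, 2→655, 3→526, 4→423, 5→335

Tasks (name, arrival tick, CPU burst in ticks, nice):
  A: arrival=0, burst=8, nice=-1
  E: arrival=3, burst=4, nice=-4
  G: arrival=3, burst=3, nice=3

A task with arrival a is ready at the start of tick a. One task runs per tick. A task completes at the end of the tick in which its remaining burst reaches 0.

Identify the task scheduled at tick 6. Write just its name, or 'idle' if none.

t=0: vr[A=0] → run A
t=1: vr[A=1024/1277] → run A
t=2: vr[A=2048/1277] → run A
t=3: vr[A=3072/1277 E=3072/1277 G=3072/1277] → run A
t=4: vr[A=4096/1277 E=3072/1277 G=3072/1277] → run E
t=5: vr[A=4096/1277 E=8990720/3193777 G=3072/1277] → run G
t=6: vr[A=4096/1277 E=8990720/3193777 G=1461760/335851] → run E
t=7: vr[A=4096/1277 E=10298368/3193777 G=1461760/335851] → run A
t=8: vr[A=5120/1277 E=10298368/3193777 G=1461760/335851] → run E
t=9: vr[A=5120/1277 E=11606016/3193777 G=1461760/335851] → run E
t=10: vr[A=5120/1277 G=1461760/335851] → run A
t=11: vr[A=6144/1277 G=1461760/335851] → run G
t=12: vr[A=6144/1277 G=2115584/335851] → run A
t=13: vr[A=7168/1277 G=2115584/335851] → run A
t=14: vr[G=2115584/335851] → run G
t=15: (idle)
t=16: (idle)
t=17: (idle)

running at tick 6 = E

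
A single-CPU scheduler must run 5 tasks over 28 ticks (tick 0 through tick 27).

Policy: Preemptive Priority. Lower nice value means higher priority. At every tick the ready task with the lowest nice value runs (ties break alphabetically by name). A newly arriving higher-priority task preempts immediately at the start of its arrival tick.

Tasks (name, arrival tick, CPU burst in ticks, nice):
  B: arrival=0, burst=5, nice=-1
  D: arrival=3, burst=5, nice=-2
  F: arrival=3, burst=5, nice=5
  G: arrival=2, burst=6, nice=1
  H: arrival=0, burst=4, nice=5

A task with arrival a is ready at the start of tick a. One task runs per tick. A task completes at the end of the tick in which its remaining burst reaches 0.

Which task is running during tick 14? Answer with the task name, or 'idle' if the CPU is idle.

running at tick 14 = G

t=0: ready={B,H} → run B
t=1: ready={B,H} → run B
t=2: ready={B,G,H} → run B
t=3: ready={B,D,F,G,H} → run D
t=4: ready={B,D,F,G,H} → run D
t=5: ready={B,D,F,G,H} → run D
t=6: ready={B,D,F,G,H} → run D
t=7: ready={B,D,F,G,H} → run D
t=8: ready={B,F,G,H} → run B
t=9: ready={B,F,G,H} → run B
t=10: ready={F,G,H} → run G
t=11: ready={F,G,H} → run G
t=12: ready={F,G,H} → run G
t=13: ready={F,G,H} → run G
t=14: ready={F,G,H} → run G
t=15: ready={F,G,H} → run G
t=16: ready={F,H} → run F
t=17: ready={F,H} → run F
t=18: ready={F,H} → run F
t=19: ready={F,H} → run F
t=20: ready={F,H} → run F
t=21: ready={H} → run H
t=22: ready={H} → run H
t=23: ready={H} → run H
t=24: ready={H} → run H
t=25: (idle)
t=26: (idle)
t=27: (idle)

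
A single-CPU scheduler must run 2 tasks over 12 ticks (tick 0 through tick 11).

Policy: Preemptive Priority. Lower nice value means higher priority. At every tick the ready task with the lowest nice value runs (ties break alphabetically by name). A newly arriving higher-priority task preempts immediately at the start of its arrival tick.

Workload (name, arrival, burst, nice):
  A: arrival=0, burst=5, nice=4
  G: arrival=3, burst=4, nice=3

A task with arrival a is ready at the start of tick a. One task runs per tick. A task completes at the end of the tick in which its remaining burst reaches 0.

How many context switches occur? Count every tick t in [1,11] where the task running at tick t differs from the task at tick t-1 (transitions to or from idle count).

context switches = 3

t=0: ready={A} → run A
t=1: ready={A} → run A
t=2: ready={A} → run A
t=3: ready={A,G} → run G
t=4: ready={A,G} → run G
t=5: ready={A,G} → run G
t=6: ready={A,G} → run G
t=7: ready={A} → run A
t=8: ready={A} → run A
t=9: (idle)
t=10: (idle)
t=11: (idle)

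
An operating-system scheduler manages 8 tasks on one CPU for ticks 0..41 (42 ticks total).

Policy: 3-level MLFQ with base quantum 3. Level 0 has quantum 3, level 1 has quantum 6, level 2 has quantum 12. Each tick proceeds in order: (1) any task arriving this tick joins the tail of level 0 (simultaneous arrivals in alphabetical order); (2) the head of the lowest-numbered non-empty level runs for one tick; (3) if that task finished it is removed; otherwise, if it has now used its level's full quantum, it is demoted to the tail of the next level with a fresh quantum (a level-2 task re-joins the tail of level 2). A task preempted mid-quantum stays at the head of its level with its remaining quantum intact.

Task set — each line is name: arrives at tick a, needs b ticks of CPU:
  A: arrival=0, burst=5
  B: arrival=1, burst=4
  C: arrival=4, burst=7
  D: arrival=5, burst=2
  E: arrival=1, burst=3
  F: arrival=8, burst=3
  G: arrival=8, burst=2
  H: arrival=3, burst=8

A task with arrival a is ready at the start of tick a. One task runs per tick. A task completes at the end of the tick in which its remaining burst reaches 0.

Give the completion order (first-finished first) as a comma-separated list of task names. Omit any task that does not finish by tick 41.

completion order = E, D, F, G, A, B, H, C

t=0: L0/L1/L2 = A/-/- → run A
t=1: L0/L1/L2 = ABE/-/- → run A
t=2: L0/L1/L2 = ABE/-/- → run A
t=3: L0/L1/L2 = BEH/A/- → run B
t=4: L0/L1/L2 = BEHC/A/- → run B
t=5: L0/L1/L2 = BEHCD/A/- → run B
t=6: L0/L1/L2 = EHCD/AB/- → run E
t=7: L0/L1/L2 = EHCD/AB/- → run E
t=8: L0/L1/L2 = EHCDFG/AB/- → run E
t=9: L0/L1/L2 = HCDFG/AB/- → run H
t=10: L0/L1/L2 = HCDFG/AB/- → run H
t=11: L0/L1/L2 = HCDFG/AB/- → run H
t=12: L0/L1/L2 = CDFG/ABH/- → run C
t=13: L0/L1/L2 = CDFG/ABH/- → run C
t=14: L0/L1/L2 = CDFG/ABH/- → run C
t=15: L0/L1/L2 = DFG/ABHC/- → run D
t=16: L0/L1/L2 = DFG/ABHC/- → run D
t=17: L0/L1/L2 = FG/ABHC/- → run F
t=18: L0/L1/L2 = FG/ABHC/- → run F
t=19: L0/L1/L2 = FG/ABHC/- → run F
t=20: L0/L1/L2 = G/ABHC/- → run G
t=21: L0/L1/L2 = G/ABHC/- → run G
t=22: L0/L1/L2 = -/ABHC/- → run A
t=23: L0/L1/L2 = -/ABHC/- → run A
t=24: L0/L1/L2 = -/BHC/- → run B
t=25: L0/L1/L2 = -/HC/- → run H
t=26: L0/L1/L2 = -/HC/- → run H
t=27: L0/L1/L2 = -/HC/- → run H
t=28: L0/L1/L2 = -/HC/- → run H
t=29: L0/L1/L2 = -/HC/- → run H
t=30: L0/L1/L2 = -/C/- → run C
t=31: L0/L1/L2 = -/C/- → run C
t=32: L0/L1/L2 = -/C/- → run C
t=33: L0/L1/L2 = -/C/- → run C
t=34: (idle)
t=35: (idle)
t=36: (idle)
t=37: (idle)
t=38: (idle)
t=39: (idle)
t=40: (idle)
t=41: (idle)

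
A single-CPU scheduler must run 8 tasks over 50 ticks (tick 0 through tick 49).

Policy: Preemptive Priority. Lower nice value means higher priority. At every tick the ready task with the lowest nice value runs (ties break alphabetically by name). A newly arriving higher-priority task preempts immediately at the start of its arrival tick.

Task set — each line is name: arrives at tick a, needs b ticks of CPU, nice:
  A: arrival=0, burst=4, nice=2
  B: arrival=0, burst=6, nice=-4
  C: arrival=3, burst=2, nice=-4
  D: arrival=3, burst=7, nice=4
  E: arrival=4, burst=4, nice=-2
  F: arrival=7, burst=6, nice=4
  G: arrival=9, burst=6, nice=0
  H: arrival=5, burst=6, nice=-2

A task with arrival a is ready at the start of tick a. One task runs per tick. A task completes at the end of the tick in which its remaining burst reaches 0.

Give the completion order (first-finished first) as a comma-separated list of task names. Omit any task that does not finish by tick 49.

completion order = B, C, E, H, G, A, D, F

t=0: ready={A,B} → run B
t=1: ready={A,B} → run B
t=2: ready={A,B} → run B
t=3: ready={A,B,C,D} → run B
t=4: ready={A,B,C,D,E} → run B
t=5: ready={A,B,C,D,E,H} → run B
t=6: ready={A,C,D,E,H} → run C
t=7: ready={A,C,D,E,F,H} → run C
t=8: ready={A,D,E,F,H} → run E
t=9: ready={A,D,E,F,G,H} → run E
t=10: ready={A,D,E,F,G,H} → run E
t=11: ready={A,D,E,F,G,H} → run E
t=12: ready={A,D,F,G,H} → run H
t=13: ready={A,D,F,G,H} → run H
t=14: ready={A,D,F,G,H} → run H
t=15: ready={A,D,F,G,H} → run H
t=16: ready={A,D,F,G,H} → run H
t=17: ready={A,D,F,G,H} → run H
t=18: ready={A,D,F,G} → run G
t=19: ready={A,D,F,G} → run G
t=20: ready={A,D,F,G} → run G
t=21: ready={A,D,F,G} → run G
t=22: ready={A,D,F,G} → run G
t=23: ready={A,D,F,G} → run G
t=24: ready={A,D,F} → run A
t=25: ready={A,D,F} → run A
t=26: ready={A,D,F} → run A
t=27: ready={A,D,F} → run A
t=28: ready={D,F} → run D
t=29: ready={D,F} → run D
t=30: ready={D,F} → run D
t=31: ready={D,F} → run D
t=32: ready={D,F} → run D
t=33: ready={D,F} → run D
t=34: ready={D,F} → run D
t=35: ready={F} → run F
t=36: ready={F} → run F
t=37: ready={F} → run F
t=38: ready={F} → run F
t=39: ready={F} → run F
t=40: ready={F} → run F
t=41: (idle)
t=42: (idle)
t=43: (idle)
t=44: (idle)
t=45: (idle)
t=46: (idle)
t=47: (idle)
t=48: (idle)
t=49: (idle)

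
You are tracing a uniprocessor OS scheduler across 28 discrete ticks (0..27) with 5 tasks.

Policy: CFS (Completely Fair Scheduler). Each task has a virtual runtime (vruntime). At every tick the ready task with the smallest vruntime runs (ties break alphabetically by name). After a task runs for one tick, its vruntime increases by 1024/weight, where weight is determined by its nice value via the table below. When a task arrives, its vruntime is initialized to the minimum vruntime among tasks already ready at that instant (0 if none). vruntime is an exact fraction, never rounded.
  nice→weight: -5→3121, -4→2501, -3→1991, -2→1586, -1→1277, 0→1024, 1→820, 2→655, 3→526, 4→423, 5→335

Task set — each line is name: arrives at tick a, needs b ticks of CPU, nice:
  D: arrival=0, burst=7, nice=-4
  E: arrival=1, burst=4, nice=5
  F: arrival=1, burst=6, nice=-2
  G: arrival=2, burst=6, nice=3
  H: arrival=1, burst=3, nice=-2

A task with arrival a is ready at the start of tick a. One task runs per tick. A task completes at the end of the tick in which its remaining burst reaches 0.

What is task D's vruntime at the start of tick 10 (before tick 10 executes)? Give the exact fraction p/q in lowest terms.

vruntime(D, start of tick 10) = 4096/2501

t=0: vr[D=0] → run D
t=1: vr[D=1024/2501 E=1024/2501 F=1024/2501 H=1024/2501] → run D
t=2: vr[D=2048/2501 E=1024/2501 F=1024/2501 G=1024/2501 H=1024/2501] → run E
t=3: vr[D=2048/2501 E=2904064/837835 F=1024/2501 G=1024/2501 H=1024/2501] → run F
t=4: vr[D=2048/2501 E=2904064/837835 F=34304/32513 G=1024/2501 H=1024/2501] → run G
t=5: vr[D=2048/2501 E=2904064/837835 F=34304/32513 G=1549824/657763 H=1024/2501] → run H
t=6: vr[D=2048/2501 E=2904064/837835 F=34304/32513 G=1549824/657763 H=34304/32513] → run D
t=7: vr[D=3072/2501 E=2904064/837835 F=34304/32513 G=1549824/657763 H=34304/32513] → run F
t=8: vr[D=3072/2501 E=2904064/837835 F=55296/32513 G=1549824/657763 H=34304/32513] → run H
t=9: vr[D=3072/2501 E=2904064/837835 F=55296/32513 G=1549824/657763 H=55296/32513] → run D
t=10: vr[D=4096/2501 E=2904064/837835 F=55296/32513 G=1549824/657763 H=55296/32513] → run D
t=11: vr[D=5120/2501 E=2904064/837835 F=55296/32513 G=1549824/657763 H=55296/32513] → run F
t=12: vr[D=5120/2501 E=2904064/837835 F=76288/32513 G=1549824/657763 H=55296/32513] → run H
t=13: vr[D=5120/2501 E=2904064/837835 F=76288/32513 G=1549824/657763] → run D
t=14: vr[D=6144/2501 E=2904064/837835 F=76288/32513 G=1549824/657763] → run F
t=15: vr[D=6144/2501 E=2904064/837835 F=97280/32513 G=1549824/657763] → run G
t=16: vr[D=6144/2501 E=2904064/837835 F=97280/32513 G=2830336/657763] → run D
t=17: vr[E=2904064/837835 F=97280/32513 G=2830336/657763] → run F
t=18: vr[E=2904064/837835 F=118272/32513 G=2830336/657763] → run E
t=19: vr[E=5465088/837835 F=118272/32513 G=2830336/657763] → run F
t=20: vr[E=5465088/837835 G=2830336/657763] → run G
t=21: vr[E=5465088/837835 G=4110848/657763] → run G
t=22: vr[E=5465088/837835 G=5391360/657763] → run E
t=23: vr[E=8026112/837835 G=5391360/657763] → run G
t=24: vr[E=8026112/837835 G=6671872/657763] → run E
t=25: vr[G=6671872/657763] → run G
t=26: (idle)
t=27: (idle)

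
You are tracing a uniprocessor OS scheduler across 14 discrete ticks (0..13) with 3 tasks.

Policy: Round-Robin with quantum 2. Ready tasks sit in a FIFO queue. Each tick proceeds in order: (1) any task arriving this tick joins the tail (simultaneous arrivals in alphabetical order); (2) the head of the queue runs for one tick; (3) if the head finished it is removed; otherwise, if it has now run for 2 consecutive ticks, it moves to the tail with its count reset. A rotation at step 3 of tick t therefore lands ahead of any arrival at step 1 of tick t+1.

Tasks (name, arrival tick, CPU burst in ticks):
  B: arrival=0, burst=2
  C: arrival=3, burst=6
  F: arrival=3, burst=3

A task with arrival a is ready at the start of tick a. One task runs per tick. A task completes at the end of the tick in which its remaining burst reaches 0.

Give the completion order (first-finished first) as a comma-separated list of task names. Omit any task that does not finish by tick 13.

completion order = B, F, C

t=0: queue=[B] q_used=0 → run B
t=1: queue=[B] q_used=1 → run B
t=2: (idle)
t=3: queue=[C,F] q_used=0 → run C
t=4: queue=[C,F] q_used=1 → run C
t=5: queue=[F,C] q_used=0 → run F
t=6: queue=[F,C] q_used=1 → run F
t=7: queue=[C,F] q_used=0 → run C
t=8: queue=[C,F] q_used=1 → run C
t=9: queue=[F,C] q_used=0 → run F
t=10: queue=[C] q_used=0 → run C
t=11: queue=[C] q_used=1 → run C
t=12: (idle)
t=13: (idle)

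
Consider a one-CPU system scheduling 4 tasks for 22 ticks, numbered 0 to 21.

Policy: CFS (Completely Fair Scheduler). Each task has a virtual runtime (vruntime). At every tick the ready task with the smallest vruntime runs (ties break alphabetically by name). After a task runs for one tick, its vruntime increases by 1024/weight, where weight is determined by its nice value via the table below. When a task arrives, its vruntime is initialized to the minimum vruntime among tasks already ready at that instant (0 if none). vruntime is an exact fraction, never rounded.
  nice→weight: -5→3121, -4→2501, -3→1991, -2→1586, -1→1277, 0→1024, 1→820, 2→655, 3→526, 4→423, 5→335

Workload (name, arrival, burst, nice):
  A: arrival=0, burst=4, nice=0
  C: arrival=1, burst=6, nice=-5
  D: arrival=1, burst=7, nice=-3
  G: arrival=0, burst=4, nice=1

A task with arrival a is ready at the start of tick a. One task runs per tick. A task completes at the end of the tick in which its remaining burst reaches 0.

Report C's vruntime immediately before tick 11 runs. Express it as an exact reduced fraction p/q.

t=0: vr[A=0 G=0] → run A
t=1: vr[A=1 C=0 D=0 G=0] → run C
t=2: vr[A=1 C=1024/3121 D=0 G=0] → run D
t=3: vr[A=1 C=1024/3121 D=1024/1991 G=0] → run G
t=4: vr[A=1 C=1024/3121 D=1024/1991 G=256/205] → run C
t=5: vr[A=1 C=2048/3121 D=1024/1991 G=256/205] → run D
t=6: vr[A=1 C=2048/3121 D=2048/1991 G=256/205] → run C
t=7: vr[A=1 C=3072/3121 D=2048/1991 G=256/205] → run C
t=8: vr[A=1 C=4096/3121 D=2048/1991 G=256/205] → run A
t=9: vr[A=2 C=4096/3121 D=2048/1991 G=256/205] → run D
t=10: vr[A=2 C=4096/3121 D=3072/1991 G=256/205] → run G
t=11: vr[A=2 C=4096/3121 D=3072/1991 G=512/205] → run C
t=12: vr[A=2 C=5120/3121 D=3072/1991 G=512/205] → run D
t=13: vr[A=2 C=5120/3121 D=4096/1991 G=512/205] → run C
t=14: vr[A=2 D=4096/1991 G=512/205] → run A
t=15: vr[A=3 D=4096/1991 G=512/205] → run D
t=16: vr[A=3 D=5120/1991 G=512/205] → run G
t=17: vr[A=3 D=5120/1991 G=768/205] → run D
t=18: vr[A=3 D=6144/1991 G=768/205] → run A
t=19: vr[D=6144/1991 G=768/205] → run D
t=20: vr[G=768/205] → run G
t=21: (idle)

vruntime(C, start of tick 11) = 4096/3121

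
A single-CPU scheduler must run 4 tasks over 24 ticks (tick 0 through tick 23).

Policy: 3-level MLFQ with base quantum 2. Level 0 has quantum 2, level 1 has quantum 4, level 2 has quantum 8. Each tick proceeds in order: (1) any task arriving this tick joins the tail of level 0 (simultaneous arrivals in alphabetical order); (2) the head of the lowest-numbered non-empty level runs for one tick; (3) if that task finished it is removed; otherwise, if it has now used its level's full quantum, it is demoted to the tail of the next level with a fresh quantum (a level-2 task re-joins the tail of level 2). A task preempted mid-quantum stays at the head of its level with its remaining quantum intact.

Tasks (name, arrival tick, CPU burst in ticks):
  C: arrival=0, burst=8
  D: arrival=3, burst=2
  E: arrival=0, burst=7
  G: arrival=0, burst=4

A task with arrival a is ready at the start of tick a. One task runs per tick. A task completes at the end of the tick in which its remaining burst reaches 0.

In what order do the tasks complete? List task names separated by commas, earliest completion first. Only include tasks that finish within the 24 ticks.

t=0: L0/L1/L2 = CEG/-/- → run C
t=1: L0/L1/L2 = CEG/-/- → run C
t=2: L0/L1/L2 = EG/C/- → run E
t=3: L0/L1/L2 = EGD/C/- → run E
t=4: L0/L1/L2 = GD/CE/- → run G
t=5: L0/L1/L2 = GD/CE/- → run G
t=6: L0/L1/L2 = D/CEG/- → run D
t=7: L0/L1/L2 = D/CEG/- → run D
t=8: L0/L1/L2 = -/CEG/- → run C
t=9: L0/L1/L2 = -/CEG/- → run C
t=10: L0/L1/L2 = -/CEG/- → run C
t=11: L0/L1/L2 = -/CEG/- → run C
t=12: L0/L1/L2 = -/EG/C → run E
t=13: L0/L1/L2 = -/EG/C → run E
t=14: L0/L1/L2 = -/EG/C → run E
t=15: L0/L1/L2 = -/EG/C → run E
t=16: L0/L1/L2 = -/G/CE → run G
t=17: L0/L1/L2 = -/G/CE → run G
t=18: L0/L1/L2 = -/-/CE → run C
t=19: L0/L1/L2 = -/-/CE → run C
t=20: L0/L1/L2 = -/-/E → run E
t=21: (idle)
t=22: (idle)
t=23: (idle)

completion order = D, G, C, E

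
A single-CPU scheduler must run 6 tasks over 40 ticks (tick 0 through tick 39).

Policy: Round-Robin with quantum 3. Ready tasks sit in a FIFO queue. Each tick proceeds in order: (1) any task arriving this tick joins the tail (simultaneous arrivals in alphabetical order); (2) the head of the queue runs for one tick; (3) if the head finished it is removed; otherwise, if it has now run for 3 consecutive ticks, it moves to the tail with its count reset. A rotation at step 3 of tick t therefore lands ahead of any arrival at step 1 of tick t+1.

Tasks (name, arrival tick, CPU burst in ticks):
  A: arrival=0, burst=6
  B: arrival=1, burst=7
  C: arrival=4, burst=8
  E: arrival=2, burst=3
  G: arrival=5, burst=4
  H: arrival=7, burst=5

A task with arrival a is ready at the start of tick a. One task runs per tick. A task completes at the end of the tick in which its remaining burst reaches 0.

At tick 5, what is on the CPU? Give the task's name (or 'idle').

t=0: queue=[A] q_used=0 → run A
t=1: queue=[A,B] q_used=1 → run A
t=2: queue=[A,B,E] q_used=2 → run A
t=3: queue=[B,E,A] q_used=0 → run B
t=4: queue=[B,E,A,C] q_used=1 → run B
t=5: queue=[B,E,A,C,G] q_used=2 → run B
t=6: queue=[E,A,C,G,B] q_used=0 → run E
t=7: queue=[E,A,C,G,B,H] q_used=1 → run E
t=8: queue=[E,A,C,G,B,H] q_used=2 → run E
t=9: queue=[A,C,G,B,H] q_used=0 → run A
t=10: queue=[A,C,G,B,H] q_used=1 → run A
t=11: queue=[A,C,G,B,H] q_used=2 → run A
t=12: queue=[C,G,B,H] q_used=0 → run C
t=13: queue=[C,G,B,H] q_used=1 → run C
t=14: queue=[C,G,B,H] q_used=2 → run C
t=15: queue=[G,B,H,C] q_used=0 → run G
t=16: queue=[G,B,H,C] q_used=1 → run G
t=17: queue=[G,B,H,C] q_used=2 → run G
t=18: queue=[B,H,C,G] q_used=0 → run B
t=19: queue=[B,H,C,G] q_used=1 → run B
t=20: queue=[B,H,C,G] q_used=2 → run B
t=21: queue=[H,C,G,B] q_used=0 → run H
t=22: queue=[H,C,G,B] q_used=1 → run H
t=23: queue=[H,C,G,B] q_used=2 → run H
t=24: queue=[C,G,B,H] q_used=0 → run C
t=25: queue=[C,G,B,H] q_used=1 → run C
t=26: queue=[C,G,B,H] q_used=2 → run C
t=27: queue=[G,B,H,C] q_used=0 → run G
t=28: queue=[B,H,C] q_used=0 → run B
t=29: queue=[H,C] q_used=0 → run H
t=30: queue=[H,C] q_used=1 → run H
t=31: queue=[C] q_used=0 → run C
t=32: queue=[C] q_used=1 → run C
t=33: (idle)
t=34: (idle)
t=35: (idle)
t=36: (idle)
t=37: (idle)
t=38: (idle)
t=39: (idle)

running at tick 5 = B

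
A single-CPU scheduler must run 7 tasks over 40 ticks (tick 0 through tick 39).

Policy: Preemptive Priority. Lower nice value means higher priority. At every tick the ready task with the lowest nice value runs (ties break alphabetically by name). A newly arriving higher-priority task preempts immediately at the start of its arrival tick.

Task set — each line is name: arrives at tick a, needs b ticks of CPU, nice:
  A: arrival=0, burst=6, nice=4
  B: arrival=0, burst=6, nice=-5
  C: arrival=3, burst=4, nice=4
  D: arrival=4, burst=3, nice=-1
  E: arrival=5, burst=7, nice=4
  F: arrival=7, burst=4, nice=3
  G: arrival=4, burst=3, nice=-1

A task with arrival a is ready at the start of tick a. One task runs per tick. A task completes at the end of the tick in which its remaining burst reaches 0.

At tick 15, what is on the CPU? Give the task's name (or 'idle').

running at tick 15 = F

t=0: ready={A,B} → run B
t=1: ready={A,B} → run B
t=2: ready={A,B} → run B
t=3: ready={A,B,C} → run B
t=4: ready={A,B,C,D,G} → run B
t=5: ready={A,B,C,D,E,G} → run B
t=6: ready={A,C,D,E,G} → run D
t=7: ready={A,C,D,E,F,G} → run D
t=8: ready={A,C,D,E,F,G} → run D
t=9: ready={A,C,E,F,G} → run G
t=10: ready={A,C,E,F,G} → run G
t=11: ready={A,C,E,F,G} → run G
t=12: ready={A,C,E,F} → run F
t=13: ready={A,C,E,F} → run F
t=14: ready={A,C,E,F} → run F
t=15: ready={A,C,E,F} → run F
t=16: ready={A,C,E} → run A
t=17: ready={A,C,E} → run A
t=18: ready={A,C,E} → run A
t=19: ready={A,C,E} → run A
t=20: ready={A,C,E} → run A
t=21: ready={A,C,E} → run A
t=22: ready={C,E} → run C
t=23: ready={C,E} → run C
t=24: ready={C,E} → run C
t=25: ready={C,E} → run C
t=26: ready={E} → run E
t=27: ready={E} → run E
t=28: ready={E} → run E
t=29: ready={E} → run E
t=30: ready={E} → run E
t=31: ready={E} → run E
t=32: ready={E} → run E
t=33: (idle)
t=34: (idle)
t=35: (idle)
t=36: (idle)
t=37: (idle)
t=38: (idle)
t=39: (idle)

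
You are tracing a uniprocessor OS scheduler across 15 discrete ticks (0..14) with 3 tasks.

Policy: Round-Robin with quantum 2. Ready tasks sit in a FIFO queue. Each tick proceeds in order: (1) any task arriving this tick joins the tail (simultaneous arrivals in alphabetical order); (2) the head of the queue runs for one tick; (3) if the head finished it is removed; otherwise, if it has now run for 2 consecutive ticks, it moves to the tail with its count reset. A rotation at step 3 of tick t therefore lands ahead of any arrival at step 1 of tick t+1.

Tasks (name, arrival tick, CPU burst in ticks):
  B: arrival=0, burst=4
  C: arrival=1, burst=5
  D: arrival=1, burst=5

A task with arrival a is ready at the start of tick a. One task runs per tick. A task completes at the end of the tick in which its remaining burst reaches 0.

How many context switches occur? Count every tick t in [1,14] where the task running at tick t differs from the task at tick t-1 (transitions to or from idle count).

t=0: queue=[B] q_used=0 → run B
t=1: queue=[B,C,D] q_used=1 → run B
t=2: queue=[C,D,B] q_used=0 → run C
t=3: queue=[C,D,B] q_used=1 → run C
t=4: queue=[D,B,C] q_used=0 → run D
t=5: queue=[D,B,C] q_used=1 → run D
t=6: queue=[B,C,D] q_used=0 → run B
t=7: queue=[B,C,D] q_used=1 → run B
t=8: queue=[C,D] q_used=0 → run C
t=9: queue=[C,D] q_used=1 → run C
t=10: queue=[D,C] q_used=0 → run D
t=11: queue=[D,C] q_used=1 → run D
t=12: queue=[C,D] q_used=0 → run C
t=13: queue=[D] q_used=0 → run D
t=14: (idle)

context switches = 8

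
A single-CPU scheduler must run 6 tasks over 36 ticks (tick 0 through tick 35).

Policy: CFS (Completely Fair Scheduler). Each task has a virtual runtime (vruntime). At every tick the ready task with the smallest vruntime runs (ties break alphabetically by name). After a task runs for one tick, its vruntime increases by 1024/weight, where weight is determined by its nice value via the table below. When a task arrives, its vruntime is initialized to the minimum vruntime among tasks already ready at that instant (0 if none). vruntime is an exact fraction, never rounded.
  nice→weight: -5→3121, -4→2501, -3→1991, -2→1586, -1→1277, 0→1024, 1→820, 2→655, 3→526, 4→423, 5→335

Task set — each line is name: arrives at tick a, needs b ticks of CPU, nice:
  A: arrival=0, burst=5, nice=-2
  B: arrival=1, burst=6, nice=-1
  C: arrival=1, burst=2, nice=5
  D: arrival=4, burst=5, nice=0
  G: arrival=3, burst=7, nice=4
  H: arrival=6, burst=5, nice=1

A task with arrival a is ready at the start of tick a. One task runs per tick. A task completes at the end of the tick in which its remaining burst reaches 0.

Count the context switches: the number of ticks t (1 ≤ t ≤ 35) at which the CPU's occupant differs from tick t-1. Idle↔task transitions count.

context switches = 26

t=0: vr[A=0] → run A
t=1: vr[A=512/793 B=512/793 C=512/793] → run A
t=2: vr[A=1024/793 B=512/793 C=512/793] → run B
t=3: vr[A=1024/793 B=1465856/1012661 C=512/793 G=512/793] → run C
t=4: vr[A=1024/793 B=1465856/1012661 C=983552/265655 D=512/793 G=512/793] → run D
t=5: vr[A=1024/793 B=1465856/1012661 C=983552/265655 D=1305/793 G=512/793] → run G
t=6: vr[A=1024/793 B=1465856/1012661 C=983552/265655 D=1305/793 G=1028608/335439 H=1024/793] → run A
t=7: vr[A=1536/793 B=1465856/1012661 C=983552/265655 D=1305/793 G=1028608/335439 H=1024/793] → run H
t=8: vr[A=1536/793 B=1465856/1012661 C=983552/265655 D=1305/793 G=1028608/335439 H=412928/162565] → run B
t=9: vr[A=1536/793 B=2277888/1012661 C=983552/265655 D=1305/793 G=1028608/335439 H=412928/162565] → run D
t=10: vr[A=1536/793 B=2277888/1012661 C=983552/265655 D=2098/793 G=1028608/335439 H=412928/162565] → run A
t=11: vr[A=2048/793 B=2277888/1012661 C=983552/265655 D=2098/793 G=1028608/335439 H=412928/162565] → run B
t=12: vr[A=2048/793 B=3089920/1012661 C=983552/265655 D=2098/793 G=1028608/335439 H=412928/162565] → run H
t=13: vr[A=2048/793 B=3089920/1012661 C=983552/265655 D=2098/793 G=1028608/335439 H=615936/162565] → run A
t=14: vr[B=3089920/1012661 C=983552/265655 D=2098/793 G=1028608/335439 H=615936/162565] → run D
t=15: vr[B=3089920/1012661 C=983552/265655 D=2891/793 G=1028608/335439 H=615936/162565] → run B
t=16: vr[B=3901952/1012661 C=983552/265655 D=2891/793 G=1028608/335439 H=615936/162565] → run G
t=17: vr[B=3901952/1012661 C=983552/265655 D=2891/793 G=1840640/335439 H=615936/162565] → run D
t=18: vr[B=3901952/1012661 C=983552/265655 D=3684/793 G=1840640/335439 H=615936/162565] → run C
t=19: vr[B=3901952/1012661 D=3684/793 G=1840640/335439 H=615936/162565] → run H
t=20: vr[B=3901952/1012661 D=3684/793 G=1840640/335439 H=818944/162565] → run B
t=21: vr[B=4713984/1012661 D=3684/793 G=1840640/335439 H=818944/162565] → run D
t=22: vr[B=4713984/1012661 G=1840640/335439 H=818944/162565] → run B
t=23: vr[G=1840640/335439 H=818944/162565] → run H
t=24: vr[G=1840640/335439 H=1021952/162565] → run G
t=25: vr[G=884224/111813 H=1021952/162565] → run H
t=26: vr[G=884224/111813] → run G
t=27: vr[G=3464704/335439] → run G
t=28: vr[G=4276736/335439] → run G
t=29: vr[G=1696256/111813] → run G
t=30: (idle)
t=31: (idle)
t=32: (idle)
t=33: (idle)
t=34: (idle)
t=35: (idle)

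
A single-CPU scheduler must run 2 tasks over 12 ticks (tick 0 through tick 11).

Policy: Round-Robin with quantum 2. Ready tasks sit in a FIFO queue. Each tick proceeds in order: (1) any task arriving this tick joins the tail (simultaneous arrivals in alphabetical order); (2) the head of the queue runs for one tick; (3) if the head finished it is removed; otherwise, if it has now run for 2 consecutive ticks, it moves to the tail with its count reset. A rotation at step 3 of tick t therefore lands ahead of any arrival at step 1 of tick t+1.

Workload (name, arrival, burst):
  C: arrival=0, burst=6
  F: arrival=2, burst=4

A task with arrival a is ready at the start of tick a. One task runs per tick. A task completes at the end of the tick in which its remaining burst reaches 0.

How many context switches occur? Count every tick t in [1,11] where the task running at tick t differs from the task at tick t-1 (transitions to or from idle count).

t=0: queue=[C] q_used=0 → run C
t=1: queue=[C] q_used=1 → run C
t=2: queue=[C,F] q_used=0 → run C
t=3: queue=[C,F] q_used=1 → run C
t=4: queue=[F,C] q_used=0 → run F
t=5: queue=[F,C] q_used=1 → run F
t=6: queue=[C,F] q_used=0 → run C
t=7: queue=[C,F] q_used=1 → run C
t=8: queue=[F] q_used=0 → run F
t=9: queue=[F] q_used=1 → run F
t=10: (idle)
t=11: (idle)

context switches = 4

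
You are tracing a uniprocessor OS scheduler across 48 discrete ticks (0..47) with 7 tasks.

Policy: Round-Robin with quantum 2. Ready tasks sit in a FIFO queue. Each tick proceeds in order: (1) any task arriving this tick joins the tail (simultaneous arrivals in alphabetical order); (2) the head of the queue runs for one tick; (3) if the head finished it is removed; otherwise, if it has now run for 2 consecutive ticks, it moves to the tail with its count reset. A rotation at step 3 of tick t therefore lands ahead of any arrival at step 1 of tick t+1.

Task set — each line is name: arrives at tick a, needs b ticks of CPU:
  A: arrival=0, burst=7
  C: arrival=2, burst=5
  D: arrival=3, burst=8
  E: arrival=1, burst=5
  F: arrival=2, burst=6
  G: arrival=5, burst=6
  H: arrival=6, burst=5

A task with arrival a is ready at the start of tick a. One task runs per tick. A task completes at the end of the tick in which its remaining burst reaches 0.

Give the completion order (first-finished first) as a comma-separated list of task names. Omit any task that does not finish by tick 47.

t=0: queue=[A] q_used=0 → run A
t=1: queue=[A,E] q_used=1 → run A
t=2: queue=[E,A,C,F] q_used=0 → run E
t=3: queue=[E,A,C,F,D] q_used=1 → run E
t=4: queue=[A,C,F,D,E] q_used=0 → run A
t=5: queue=[A,C,F,D,E,G] q_used=1 → run A
t=6: queue=[C,F,D,E,G,A,H] q_used=0 → run C
t=7: queue=[C,F,D,E,G,A,H] q_used=1 → run C
t=8: queue=[F,D,E,G,A,H,C] q_used=0 → run F
t=9: queue=[F,D,E,G,A,H,C] q_used=1 → run F
t=10: queue=[D,E,G,A,H,C,F] q_used=0 → run D
t=11: queue=[D,E,G,A,H,C,F] q_used=1 → run D
t=12: queue=[E,G,A,H,C,F,D] q_used=0 → run E
t=13: queue=[E,G,A,H,C,F,D] q_used=1 → run E
t=14: queue=[G,A,H,C,F,D,E] q_used=0 → run G
t=15: queue=[G,A,H,C,F,D,E] q_used=1 → run G
t=16: queue=[A,H,C,F,D,E,G] q_used=0 → run A
t=17: queue=[A,H,C,F,D,E,G] q_used=1 → run A
t=18: queue=[H,C,F,D,E,G,A] q_used=0 → run H
t=19: queue=[H,C,F,D,E,G,A] q_used=1 → run H
t=20: queue=[C,F,D,E,G,A,H] q_used=0 → run C
t=21: queue=[C,F,D,E,G,A,H] q_used=1 → run C
t=22: queue=[F,D,E,G,A,H,C] q_used=0 → run F
t=23: queue=[F,D,E,G,A,H,C] q_used=1 → run F
t=24: queue=[D,E,G,A,H,C,F] q_used=0 → run D
t=25: queue=[D,E,G,A,H,C,F] q_used=1 → run D
t=26: queue=[E,G,A,H,C,F,D] q_used=0 → run E
t=27: queue=[G,A,H,C,F,D] q_used=0 → run G
t=28: queue=[G,A,H,C,F,D] q_used=1 → run G
t=29: queue=[A,H,C,F,D,G] q_used=0 → run A
t=30: queue=[H,C,F,D,G] q_used=0 → run H
t=31: queue=[H,C,F,D,G] q_used=1 → run H
t=32: queue=[C,F,D,G,H] q_used=0 → run C
t=33: queue=[F,D,G,H] q_used=0 → run F
t=34: queue=[F,D,G,H] q_used=1 → run F
t=35: queue=[D,G,H] q_used=0 → run D
t=36: queue=[D,G,H] q_used=1 → run D
t=37: queue=[G,H,D] q_used=0 → run G
t=38: queue=[G,H,D] q_used=1 → run G
t=39: queue=[H,D] q_used=0 → run H
t=40: queue=[D] q_used=0 → run D
t=41: queue=[D] q_used=1 → run D
t=42: (idle)
t=43: (idle)
t=44: (idle)
t=45: (idle)
t=46: (idle)
t=47: (idle)

completion order = E, A, C, F, G, H, D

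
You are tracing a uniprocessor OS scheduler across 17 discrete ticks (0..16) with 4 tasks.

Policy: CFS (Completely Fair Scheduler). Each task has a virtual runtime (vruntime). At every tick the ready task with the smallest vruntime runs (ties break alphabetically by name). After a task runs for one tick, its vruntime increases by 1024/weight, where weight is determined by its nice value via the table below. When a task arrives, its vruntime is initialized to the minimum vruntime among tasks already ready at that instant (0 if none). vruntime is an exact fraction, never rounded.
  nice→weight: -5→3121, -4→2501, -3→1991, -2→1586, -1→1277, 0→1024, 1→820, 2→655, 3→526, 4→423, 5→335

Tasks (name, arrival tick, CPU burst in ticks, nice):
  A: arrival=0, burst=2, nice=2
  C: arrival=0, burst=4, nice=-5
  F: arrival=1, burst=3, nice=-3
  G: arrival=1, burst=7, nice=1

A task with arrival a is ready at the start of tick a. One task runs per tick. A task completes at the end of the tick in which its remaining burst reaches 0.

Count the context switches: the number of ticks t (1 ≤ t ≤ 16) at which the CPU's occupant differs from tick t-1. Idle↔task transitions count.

t=0: vr[A=0 C=0] → run A
t=1: vr[A=1024/655 C=0 F=0 G=0] → run C
t=2: vr[A=1024/655 C=1024/3121 F=0 G=0] → run F
t=3: vr[A=1024/655 C=1024/3121 F=1024/1991 G=0] → run G
t=4: vr[A=1024/655 C=1024/3121 F=1024/1991 G=256/205] → run C
t=5: vr[A=1024/655 C=2048/3121 F=1024/1991 G=256/205] → run F
t=6: vr[A=1024/655 C=2048/3121 F=2048/1991 G=256/205] → run C
t=7: vr[A=1024/655 C=3072/3121 F=2048/1991 G=256/205] → run C
t=8: vr[A=1024/655 F=2048/1991 G=256/205] → run F
t=9: vr[A=1024/655 G=256/205] → run G
t=10: vr[A=1024/655 G=512/205] → run A
t=11: vr[G=512/205] → run G
t=12: vr[G=768/205] → run G
t=13: vr[G=1024/205] → run G
t=14: vr[G=256/41] → run G
t=15: vr[G=1536/205] → run G
t=16: (idle)

context switches = 11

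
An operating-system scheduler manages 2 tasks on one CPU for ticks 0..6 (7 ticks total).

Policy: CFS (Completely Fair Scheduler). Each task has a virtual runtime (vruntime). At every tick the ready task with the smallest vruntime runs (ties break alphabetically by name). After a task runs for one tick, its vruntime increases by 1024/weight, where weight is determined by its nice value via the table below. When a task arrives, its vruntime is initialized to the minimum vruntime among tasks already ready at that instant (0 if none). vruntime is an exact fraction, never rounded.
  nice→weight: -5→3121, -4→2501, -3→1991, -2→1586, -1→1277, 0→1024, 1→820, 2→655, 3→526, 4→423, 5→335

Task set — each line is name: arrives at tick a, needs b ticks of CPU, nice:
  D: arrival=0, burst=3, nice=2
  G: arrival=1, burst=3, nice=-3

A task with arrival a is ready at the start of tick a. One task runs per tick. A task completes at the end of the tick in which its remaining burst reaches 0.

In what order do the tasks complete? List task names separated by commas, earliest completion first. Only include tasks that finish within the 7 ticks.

t=0: vr[D=0] → run D
t=1: vr[D=1024/655 G=1024/655] → run D
t=2: vr[D=2048/655 G=1024/655] → run G
t=3: vr[D=2048/655 G=2709504/1304105] → run G
t=4: vr[D=2048/655 G=3380224/1304105] → run G
t=5: vr[D=2048/655] → run D
t=6: (idle)

completion order = G, D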